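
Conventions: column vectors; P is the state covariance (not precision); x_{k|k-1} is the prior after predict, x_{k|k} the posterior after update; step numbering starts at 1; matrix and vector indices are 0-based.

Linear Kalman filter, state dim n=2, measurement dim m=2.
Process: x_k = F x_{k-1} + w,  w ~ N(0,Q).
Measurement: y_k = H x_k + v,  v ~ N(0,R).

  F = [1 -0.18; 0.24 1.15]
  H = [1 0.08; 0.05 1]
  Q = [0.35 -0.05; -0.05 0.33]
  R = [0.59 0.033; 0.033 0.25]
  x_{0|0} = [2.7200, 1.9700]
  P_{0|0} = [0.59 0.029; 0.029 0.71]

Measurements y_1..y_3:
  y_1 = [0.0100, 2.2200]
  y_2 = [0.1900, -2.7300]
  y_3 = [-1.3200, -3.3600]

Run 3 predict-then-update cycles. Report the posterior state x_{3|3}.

x_post = [-0.2917, -2.6872]

step 1: x^-=[2.3654, 2.9183]  P^-=[0.9526 -0.0233; -0.0233 1.3190]  S=[1.5473 0.1628; 0.1628 1.5690]  K=[0.6196 -0.0488; -0.0356 0.8436]  nu=[-2.5889, -0.8166]  x^+=[0.8012, 2.3216]  P^+=[0.3647 -0.0100; -0.0100 0.2102]
step 2: x^-=[0.3834, 2.8621]  P^-=[0.7251 -0.0170; -0.0170 0.6235]  S=[1.3164 0.1020; 0.1020 0.8736]  K=[0.5531 -0.0426; -0.0306 0.7163]  nu=[-0.4223, -5.6113]  x^+=[0.3888, -1.1444]  P^+=[0.3256 -0.0087; -0.0087 0.1785]
step 3: x^-=[0.5948, -1.2227]  P^-=[0.6845 -0.0184; -0.0184 0.5800]  S=[1.2753 0.0952; 0.0952 0.8299]  K=[0.5388 -0.0427; -0.0304 0.7013]  nu=[-1.8169, -2.1670]  x^+=[-0.2917, -2.6872]  P^+=[0.3172 -0.0088; -0.0088 0.1748]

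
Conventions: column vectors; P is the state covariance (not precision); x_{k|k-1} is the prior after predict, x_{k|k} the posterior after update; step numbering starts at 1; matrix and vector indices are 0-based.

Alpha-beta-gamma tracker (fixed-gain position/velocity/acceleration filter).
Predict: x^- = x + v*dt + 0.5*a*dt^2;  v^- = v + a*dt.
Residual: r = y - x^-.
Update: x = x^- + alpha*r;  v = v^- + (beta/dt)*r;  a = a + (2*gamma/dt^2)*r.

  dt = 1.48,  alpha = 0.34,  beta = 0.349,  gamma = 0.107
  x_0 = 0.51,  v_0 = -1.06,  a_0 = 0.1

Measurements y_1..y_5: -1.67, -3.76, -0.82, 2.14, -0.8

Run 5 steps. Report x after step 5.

step 1: x_pred=-0.9493  r=-0.7207  x^+=-1.1943  v^+=-1.0820  a^+=0.0296
step 2: x_pred=-2.7632  r=-0.9968  x^+=-3.1021  v^+=-1.2732  a^+=-0.0678
step 3: x_pred=-5.0607  r=4.2407  x^+=-3.6189  v^+=-0.3735  a^+=0.3465
step 4: x_pred=-3.7922  r=5.9322  x^+=-1.7753  v^+=1.5382  a^+=0.9261
step 5: x_pred=1.5155  r=-2.3155  x^+=0.7282  v^+=2.3628  a^+=0.6999

x_post = 0.7282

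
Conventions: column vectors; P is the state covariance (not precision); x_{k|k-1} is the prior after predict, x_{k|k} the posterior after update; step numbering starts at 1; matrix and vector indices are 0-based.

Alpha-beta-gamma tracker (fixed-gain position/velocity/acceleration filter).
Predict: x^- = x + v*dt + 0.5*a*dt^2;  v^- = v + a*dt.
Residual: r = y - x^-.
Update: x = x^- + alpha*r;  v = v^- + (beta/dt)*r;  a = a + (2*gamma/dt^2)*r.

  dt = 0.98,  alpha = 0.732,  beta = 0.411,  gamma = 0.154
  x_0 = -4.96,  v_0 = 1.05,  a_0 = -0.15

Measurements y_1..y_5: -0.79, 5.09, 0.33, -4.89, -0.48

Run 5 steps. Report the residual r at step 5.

step 1: x_pred=-4.0030  r=3.2130  x^+=-1.6511  v^+=2.2505  a^+=0.8804
step 2: x_pred=0.9772  r=4.1128  x^+=3.9878  v^+=4.8382  a^+=2.1994
step 3: x_pred=9.7853  r=-9.4553  x^+=2.8640  v^+=3.0281  a^+=-0.8329
step 4: x_pred=5.4316  r=-10.3216  x^+=-2.1238  v^+=-2.1169  a^+=-4.1431
step 5: x_pred=-6.1879  r=5.7079  x^+=-2.0097  v^+=-3.7833  a^+=-2.3126

resid = 5.7079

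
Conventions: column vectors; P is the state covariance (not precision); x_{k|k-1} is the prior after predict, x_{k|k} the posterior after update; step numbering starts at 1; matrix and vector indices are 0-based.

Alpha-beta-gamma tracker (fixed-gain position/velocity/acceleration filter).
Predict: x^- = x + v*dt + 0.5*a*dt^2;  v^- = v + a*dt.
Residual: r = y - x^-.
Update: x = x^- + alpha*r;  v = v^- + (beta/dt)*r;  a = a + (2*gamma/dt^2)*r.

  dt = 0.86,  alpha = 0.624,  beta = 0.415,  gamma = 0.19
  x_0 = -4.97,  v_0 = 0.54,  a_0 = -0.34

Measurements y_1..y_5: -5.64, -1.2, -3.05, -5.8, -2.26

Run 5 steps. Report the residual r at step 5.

step 1: x_pred=-4.6313  r=-1.0087  x^+=-5.2607  v^+=-0.2391  a^+=-0.8582
step 2: x_pred=-5.7838  r=4.5838  x^+=-2.9235  v^+=1.2347  a^+=1.4969
step 3: x_pred=-1.3081  r=-1.7419  x^+=-2.3951  v^+=1.6814  a^+=0.6019
step 4: x_pred=-0.7264  r=-5.0736  x^+=-3.8923  v^+=-0.2492  a^+=-2.0049
step 5: x_pred=-4.8481  r=2.5881  x^+=-3.2331  v^+=-0.7245  a^+=-0.6751

resid = 2.5881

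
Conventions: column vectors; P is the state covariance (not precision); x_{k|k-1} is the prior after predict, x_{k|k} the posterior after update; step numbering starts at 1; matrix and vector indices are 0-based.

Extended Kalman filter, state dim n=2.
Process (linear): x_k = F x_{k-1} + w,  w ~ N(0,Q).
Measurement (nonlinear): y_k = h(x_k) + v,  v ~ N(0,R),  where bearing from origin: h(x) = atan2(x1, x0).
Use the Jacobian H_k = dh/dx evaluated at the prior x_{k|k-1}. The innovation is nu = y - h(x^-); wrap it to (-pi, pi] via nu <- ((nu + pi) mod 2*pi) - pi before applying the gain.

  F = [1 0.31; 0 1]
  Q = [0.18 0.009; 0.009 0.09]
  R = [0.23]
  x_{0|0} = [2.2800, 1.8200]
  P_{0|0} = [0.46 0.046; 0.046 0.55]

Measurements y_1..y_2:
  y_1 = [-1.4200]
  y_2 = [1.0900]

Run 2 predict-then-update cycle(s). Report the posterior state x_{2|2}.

step 1: x^-=[2.8442, 1.8200]  P^-=[0.7214 0.2255; 0.2255 0.6400]  H_jac=[-0.1596 0.2495]  S=[0.2702]  K=[-0.2179; 0.4576]  nu=[-1.9892]  x^+=[3.2777, 0.9098]  P^+=[0.7085 0.2524; 0.2524 0.5834]
step 2: x^-=[3.5598, 0.9098]  P^-=[1.1011 0.4423; 0.4423 0.6734]  H_jac=[-0.0674 0.2637]  S=[0.2661]  K=[0.1594; 0.5553]  nu=[0.8398]  x^+=[3.6937, 1.3761]  P^+=[1.0944 0.4188; 0.4188 0.5914]

x_post = [3.6937, 1.3761]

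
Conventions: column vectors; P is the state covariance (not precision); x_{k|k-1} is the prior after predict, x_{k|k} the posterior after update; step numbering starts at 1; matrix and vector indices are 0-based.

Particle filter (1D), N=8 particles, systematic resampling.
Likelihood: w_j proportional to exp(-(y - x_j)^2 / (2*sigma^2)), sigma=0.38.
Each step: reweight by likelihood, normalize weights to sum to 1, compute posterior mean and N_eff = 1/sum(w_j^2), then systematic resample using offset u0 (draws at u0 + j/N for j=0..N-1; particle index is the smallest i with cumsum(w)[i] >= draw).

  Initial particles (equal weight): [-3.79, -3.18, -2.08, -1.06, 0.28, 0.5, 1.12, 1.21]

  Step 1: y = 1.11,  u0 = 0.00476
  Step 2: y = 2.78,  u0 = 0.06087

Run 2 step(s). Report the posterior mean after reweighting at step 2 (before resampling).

post_mean = 1.1859

step 1: w=[0.0000, 0.0000, 0.0000, 0.0000, 0.0395, 0.1182, 0.4284, 0.4140]  mean=1.0509  Neff=2.6995  idx=[4, 5, 6, 6, 6, 7, 7, 7]
step 2: w=[0.0000, 0.0000, 0.0892, 0.0892, 0.0892, 0.2441, 0.2441, 0.2441]  mean=1.1859  Neff=4.9346  idx=[2, 4, 5, 5, 6, 6, 7, 7]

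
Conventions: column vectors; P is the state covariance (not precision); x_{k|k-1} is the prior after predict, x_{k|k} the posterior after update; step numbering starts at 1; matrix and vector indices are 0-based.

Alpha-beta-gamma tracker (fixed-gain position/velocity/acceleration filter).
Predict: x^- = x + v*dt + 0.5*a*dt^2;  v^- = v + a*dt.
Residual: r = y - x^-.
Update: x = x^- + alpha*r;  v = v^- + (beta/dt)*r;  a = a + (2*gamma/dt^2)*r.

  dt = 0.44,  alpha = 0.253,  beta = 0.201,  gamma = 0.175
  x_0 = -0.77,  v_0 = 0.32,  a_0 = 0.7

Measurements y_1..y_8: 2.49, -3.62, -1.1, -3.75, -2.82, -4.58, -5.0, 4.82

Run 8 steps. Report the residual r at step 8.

step 1: x_pred=-0.5614  r=3.0514  x^+=0.2106  v^+=2.0220  a^+=6.2165
step 2: x_pred=1.7020  r=-5.3220  x^+=0.3555  v^+=2.3261  a^+=-3.4048
step 3: x_pred=1.0494  r=-2.1494  x^+=0.5056  v^+=-0.1540  a^+=-7.2906
step 4: x_pred=-0.2679  r=-3.4821  x^+=-1.1488  v^+=-4.9525  a^+=-13.5858
step 5: x_pred=-4.6431  r=1.8231  x^+=-4.1818  v^+=-10.0975  a^+=-10.2900
step 6: x_pred=-9.6208  r=5.0408  x^+=-8.3455  v^+=-12.3223  a^+=-1.1770
step 7: x_pred=-13.8812  r=8.8812  x^+=-11.6343  v^+=-8.7831  a^+=14.8790
step 8: x_pred=-14.0586  r=18.8786  x^+=-9.2823  v^+=6.3877  a^+=49.0086

resid = 18.8786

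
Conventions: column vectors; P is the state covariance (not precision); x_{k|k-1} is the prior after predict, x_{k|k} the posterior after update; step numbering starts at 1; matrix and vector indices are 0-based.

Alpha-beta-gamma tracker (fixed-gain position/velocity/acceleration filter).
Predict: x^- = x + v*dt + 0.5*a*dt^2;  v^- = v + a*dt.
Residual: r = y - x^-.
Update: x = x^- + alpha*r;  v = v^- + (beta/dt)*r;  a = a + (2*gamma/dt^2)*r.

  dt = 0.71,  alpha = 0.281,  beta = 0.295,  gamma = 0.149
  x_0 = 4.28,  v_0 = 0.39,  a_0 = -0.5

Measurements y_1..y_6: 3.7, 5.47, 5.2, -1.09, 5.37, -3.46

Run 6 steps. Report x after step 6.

step 1: x_pred=4.4309  r=-0.7309  x^+=4.2255  v^+=-0.2687  a^+=-0.9321
step 2: x_pred=3.7998  r=1.6702  x^+=4.2691  v^+=-0.2365  a^+=0.0553
step 3: x_pred=4.1152  r=1.0848  x^+=4.4200  v^+=0.2535  a^+=0.6966
step 4: x_pred=4.7756  r=-5.8656  x^+=3.1273  v^+=-1.6890  a^+=-2.7709
step 5: x_pred=1.2297  r=4.1403  x^+=2.3931  v^+=-1.9361  a^+=-0.3233
step 6: x_pred=0.9370  r=-4.3970  x^+=-0.2985  v^+=-3.9926  a^+=-2.9226

x_post = -0.2985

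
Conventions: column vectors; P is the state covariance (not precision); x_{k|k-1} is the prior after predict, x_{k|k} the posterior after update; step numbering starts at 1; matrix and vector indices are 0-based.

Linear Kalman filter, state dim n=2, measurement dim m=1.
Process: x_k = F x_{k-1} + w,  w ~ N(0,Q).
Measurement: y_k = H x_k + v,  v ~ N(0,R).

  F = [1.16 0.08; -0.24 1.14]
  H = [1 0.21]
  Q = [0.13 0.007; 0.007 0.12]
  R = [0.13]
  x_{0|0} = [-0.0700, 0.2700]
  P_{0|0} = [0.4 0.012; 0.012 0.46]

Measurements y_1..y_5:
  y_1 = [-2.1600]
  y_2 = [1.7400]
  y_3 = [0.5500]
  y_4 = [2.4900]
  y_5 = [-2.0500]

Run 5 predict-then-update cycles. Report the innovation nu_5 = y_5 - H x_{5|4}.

innov = [-4.4267]

step 1: x^-=[-0.0596, 0.3246]  P^-=[0.6734 -0.0468; -0.0468 0.7343]  S=[0.8162]  K=[0.8131; 0.1316]  nu=[-2.1686]  x^+=[-1.8228, 0.0391]  P^+=[0.1339 -0.1341; -0.1341 0.7201]
step 2: x^-=[-2.1113, 0.4821]  P^-=[0.2898 -0.1394; -0.1394 1.1370]  S=[0.4114]  K=[0.6333; 0.2416]  nu=[3.7501]  x^+=[0.2637, 1.3880]  P^+=[0.1248 -0.2023; -0.2023 1.1130]
step 3: x^-=[0.4169, 1.5191]  P^-=[0.2675 -0.1899; -0.1899 1.6843]  S=[0.3920]  K=[0.5807; 0.4178]  nu=[-0.1859]  x^+=[0.3089, 1.4414]  P^+=[0.1353 -0.2850; -0.2850 1.6159]
step 4: x^-=[0.4737, 1.5691]  P^-=[0.2696 -0.2548; -0.2548 2.3838]  S=[0.3977]  K=[0.5433; 0.6182]  nu=[1.6868]  x^+=[1.3901, 2.6118]  P^+=[0.1522 -0.3883; -0.3883 2.2318]
step 5: x^-=[1.8215, 2.6439]  P^-=[0.2770 -0.3379; -0.3379 3.2417]  S=[0.4080]  K=[0.5049; 0.8403]  nu=[-4.4267]  x^+=[-0.4137, -1.0761]  P^+=[0.1730 -0.5110; -0.5110 2.9536]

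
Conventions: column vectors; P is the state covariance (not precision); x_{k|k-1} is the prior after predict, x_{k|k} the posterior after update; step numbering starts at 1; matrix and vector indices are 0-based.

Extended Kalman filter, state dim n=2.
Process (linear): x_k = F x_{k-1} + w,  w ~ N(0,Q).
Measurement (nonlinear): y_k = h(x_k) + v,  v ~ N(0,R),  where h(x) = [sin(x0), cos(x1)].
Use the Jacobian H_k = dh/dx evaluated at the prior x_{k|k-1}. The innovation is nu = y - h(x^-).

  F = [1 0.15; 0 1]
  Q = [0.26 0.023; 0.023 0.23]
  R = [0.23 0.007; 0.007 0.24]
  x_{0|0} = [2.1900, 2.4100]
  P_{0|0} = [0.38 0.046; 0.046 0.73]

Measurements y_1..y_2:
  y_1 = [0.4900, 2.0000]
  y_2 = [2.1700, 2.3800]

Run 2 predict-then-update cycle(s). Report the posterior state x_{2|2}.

x_post = [1.3977, 0.1635]

step 1: x^-=[2.5515, 2.4100]  P^-=[0.6702 0.1785; 0.1785 0.9600]  H_jac=[-0.8309 0.0000; 0.0000 -0.6681]  S=[0.6927 0.1061; 0.1061 0.6684]  K=[-0.7959 -0.0521; -0.0689 -0.9485]  nu=[-0.0664, 2.7441]  x^+=[2.4615, -0.1882]  P^+=[0.2208 0.0270; 0.0270 0.3415]
step 2: x^-=[2.4332, -0.1882]  P^-=[0.4966 0.1013; 0.1013 0.5715]  H_jac=[-0.7594 0.0000; 0.0000 0.1871]  S=[0.5164 -0.0074; -0.0074 0.2600]  K=[-0.7295 0.0521; -0.1431 0.4072]  nu=[1.5194, 1.3977]  x^+=[1.3977, 0.1635]  P^+=[0.2205 0.0396; 0.0396 0.5169]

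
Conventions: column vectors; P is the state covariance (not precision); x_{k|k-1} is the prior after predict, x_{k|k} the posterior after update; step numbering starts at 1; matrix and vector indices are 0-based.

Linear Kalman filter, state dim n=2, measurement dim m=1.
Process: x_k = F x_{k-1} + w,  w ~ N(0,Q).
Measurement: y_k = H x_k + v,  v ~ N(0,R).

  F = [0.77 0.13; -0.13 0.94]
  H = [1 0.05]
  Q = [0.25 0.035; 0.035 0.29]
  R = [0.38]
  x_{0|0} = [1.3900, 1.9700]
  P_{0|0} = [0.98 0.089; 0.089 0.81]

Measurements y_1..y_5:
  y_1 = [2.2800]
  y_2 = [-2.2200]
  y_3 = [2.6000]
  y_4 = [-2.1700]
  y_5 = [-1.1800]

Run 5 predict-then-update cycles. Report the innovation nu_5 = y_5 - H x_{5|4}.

step 1: x^-=[1.3264, 1.6711]  P^-=[0.8625 0.0988; 0.0988 1.0005]  S=[1.2549]  K=[0.6913; 0.1186]  nu=[0.8700]  x^+=[1.9278, 1.7743]  P^+=[0.2629 -0.0041; -0.0041 0.9829]
step 2: x^-=[1.7151, 1.4172]  P^-=[0.4217 0.1259; 0.1259 1.1639]  S=[0.8172]  K=[0.5237; 0.2253]  nu=[-4.0059]  x^+=[-0.3829, 0.5147]  P^+=[0.1975 0.0295; 0.0295 1.1224]
step 3: x^-=[-0.2279, 0.5336]  P^-=[0.3920 0.1732; 0.1732 1.2779]  S=[0.7925]  K=[0.5056; 0.2992]  nu=[2.8012]  x^+=[1.1883, 1.3717]  P^+=[0.1894 0.0534; 0.0534 1.2070]
step 4: x^-=[1.0933, 1.1350]  P^-=[0.3934 0.2012; 0.2012 1.3466]  S=[0.7969]  K=[0.5063; 0.3370]  nu=[-3.3200]  x^+=[-0.5876, 0.0160]  P^+=[0.1891 0.0653; 0.0653 1.2561]
step 5: x^-=[-0.4504, 0.0914]  P^-=[0.3964 0.2157; 0.2157 1.3871]  S=[0.8015]  K=[0.5081; 0.3557]  nu=[-0.7342]  x^+=[-0.8234, -0.1697]  P^+=[0.1895 0.0709; 0.0709 1.2858]

innov = [-0.7342]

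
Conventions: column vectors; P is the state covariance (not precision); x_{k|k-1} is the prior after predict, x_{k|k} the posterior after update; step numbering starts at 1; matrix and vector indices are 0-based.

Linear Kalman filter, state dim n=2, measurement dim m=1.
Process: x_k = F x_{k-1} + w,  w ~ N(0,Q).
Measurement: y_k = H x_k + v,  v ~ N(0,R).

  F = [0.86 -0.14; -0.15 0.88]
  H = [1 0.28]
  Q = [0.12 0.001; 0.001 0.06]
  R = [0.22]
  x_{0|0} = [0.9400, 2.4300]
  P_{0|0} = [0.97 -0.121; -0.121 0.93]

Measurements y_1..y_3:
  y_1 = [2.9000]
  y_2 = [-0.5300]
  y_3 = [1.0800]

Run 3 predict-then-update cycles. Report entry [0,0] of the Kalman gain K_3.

K[0,0] = 0.5830

step 1: x^-=[0.4682, 1.9974]  P^-=[0.8848 -0.3328; -0.3328 0.8340]  S=[0.9838]  K=[0.8046; -0.1009]  nu=[1.8725]  x^+=[1.9749, 1.8084]  P^+=[0.2478 -0.2529; -0.2529 0.8239]
step 2: x^-=[1.4452, 1.2951]  P^-=[0.3803 -0.3292; -0.3292 0.7704]  S=[0.4764]  K=[0.6049; -0.2382]  nu=[-2.3379]  x^+=[0.0311, 1.8520]  P^+=[0.2060 -0.2605; -0.2605 0.7434]
step 3: x^-=[-0.2326, 1.6251]  P^-=[0.3497 -0.3198; -0.3198 0.7091]  S=[0.4462]  K=[0.5830; -0.2718]  nu=[0.8575]  x^+=[0.2674, 1.3921]  P^+=[0.1980 -0.2491; -0.2491 0.6761]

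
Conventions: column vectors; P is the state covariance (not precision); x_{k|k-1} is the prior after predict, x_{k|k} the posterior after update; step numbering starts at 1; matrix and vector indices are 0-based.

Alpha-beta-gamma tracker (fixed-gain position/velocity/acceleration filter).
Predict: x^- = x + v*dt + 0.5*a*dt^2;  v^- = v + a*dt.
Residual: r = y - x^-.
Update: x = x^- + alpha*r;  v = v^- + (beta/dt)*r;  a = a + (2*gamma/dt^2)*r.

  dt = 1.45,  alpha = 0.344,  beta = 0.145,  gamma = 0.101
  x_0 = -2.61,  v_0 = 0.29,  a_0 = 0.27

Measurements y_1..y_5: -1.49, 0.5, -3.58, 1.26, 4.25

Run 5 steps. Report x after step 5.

step 1: x_pred=-1.9057  r=0.4157  x^+=-1.7627  v^+=0.7231  a^+=0.3099
step 2: x_pred=-0.3884  r=0.8884  x^+=-0.0828  v^+=1.2613  a^+=0.3953
step 3: x_pred=2.1617  r=-5.7417  x^+=0.1865  v^+=1.2603  a^+=-0.1563
step 4: x_pred=1.8496  r=-0.5896  x^+=1.6468  v^+=0.9747  a^+=-0.2130
step 5: x_pred=2.8361  r=1.4139  x^+=3.3225  v^+=0.8072  a^+=-0.0772

x_post = 3.3225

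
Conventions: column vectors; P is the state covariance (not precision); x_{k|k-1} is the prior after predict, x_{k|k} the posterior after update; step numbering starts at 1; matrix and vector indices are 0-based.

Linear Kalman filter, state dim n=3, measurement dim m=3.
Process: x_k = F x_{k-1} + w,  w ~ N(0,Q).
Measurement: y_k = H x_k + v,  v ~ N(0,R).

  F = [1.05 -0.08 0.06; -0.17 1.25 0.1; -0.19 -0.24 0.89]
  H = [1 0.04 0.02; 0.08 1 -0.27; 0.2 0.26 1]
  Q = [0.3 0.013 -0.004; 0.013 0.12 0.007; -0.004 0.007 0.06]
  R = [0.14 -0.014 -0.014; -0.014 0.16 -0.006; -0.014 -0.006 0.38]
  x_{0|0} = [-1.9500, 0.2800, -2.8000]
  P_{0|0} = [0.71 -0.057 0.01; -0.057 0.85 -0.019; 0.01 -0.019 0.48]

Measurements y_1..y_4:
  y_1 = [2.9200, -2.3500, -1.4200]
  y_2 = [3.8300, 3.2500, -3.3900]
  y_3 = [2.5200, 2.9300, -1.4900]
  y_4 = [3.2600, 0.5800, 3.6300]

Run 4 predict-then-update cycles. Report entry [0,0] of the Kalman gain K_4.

K[0,0] = 0.7493

step 1: x^-=[-2.2379, 0.4015, -2.1887]  P^-=[1.1010 -0.2718 -0.0793; -0.2718 1.4926 -0.1935; -0.0793 -0.1935 0.5143]  S=[1.2183 -0.1221 0.0708; -0.1221 1.7616 0.0188; 0.0708 0.0188 0.8786]  K=[0.8899 -0.0305 0.0089; -0.1001 0.8561 0.1493; -0.1141 -0.2058 0.5236]  nu=[5.1856, -3.1634, 1.1119]  x^+=[2.4830, -2.6597, -1.5470]  P^+=[0.1268 -0.0344 -0.0253; -0.0344 0.1461 0.0219; -0.0253 0.0219 0.2012]
step 2: x^-=[2.7271, -3.9015, -1.2103]  P^-=[0.4438 -0.0695 -0.0328; -0.0695 0.3750 0.0200; -0.0328 0.0200 0.2284]  S=[0.5776 -0.0255 0.0325; -0.0255 0.5339 0.0393; 0.0325 0.0393 0.6416]  K=[0.7606 -0.0124 0.0212; -0.0712 0.6692 0.1241; -0.0731 -0.1133 0.3646]  nu=[1.2831, 6.6065, -1.7108]  x^+=[3.5850, 0.2158, -2.6760]  P^+=[0.1077 -0.0260 -0.0173; -0.0260 0.1147 0.0195; -0.0173 0.0195 0.1386]
step 3: x^-=[3.5865, -0.6073, -3.1146]  P^-=[0.4220 -0.0517 -0.0274; -0.0517 0.3202 0.0177; -0.0274 0.0177 0.1754]  S=[0.5574 -0.0128 0.0367; -0.0128 0.4790 0.0410; 0.0367 0.0410 0.5869]  K=[0.7505 -0.0045 0.0276; -0.0621 0.6384 0.1137; -0.0640 -0.0945 0.3081]  nu=[-0.9799, 2.4095, 1.0652]  x^+=[2.8697, 1.1130, -2.9514]  P^+=[0.1060 -0.0239 -0.0150; -0.0239 0.1088 0.0168; -0.0150 0.0168 0.1172]
step 4: x^-=[2.7471, 0.6082, -3.4391]  P^-=[0.4200 -0.0481 -0.0264; -0.0481 0.3091 0.0137; -0.0264 0.0137 0.1586]  S=[0.5556 -0.0099 0.0376; -0.0099 0.4693 0.0397; 0.0376 0.0397 0.5679]  K=[0.7493 -0.0024 0.0299; -0.0599 0.6320 0.1085; -0.0619 -0.0921 0.2868]  nu=[0.5573, -1.1765, 6.3615]  x^+=[3.3581, 0.5216, -1.5405]  P^+=[0.1057 -0.0233 -0.0142; -0.0233 0.1072 0.0151; -0.0142 0.0151 0.1093]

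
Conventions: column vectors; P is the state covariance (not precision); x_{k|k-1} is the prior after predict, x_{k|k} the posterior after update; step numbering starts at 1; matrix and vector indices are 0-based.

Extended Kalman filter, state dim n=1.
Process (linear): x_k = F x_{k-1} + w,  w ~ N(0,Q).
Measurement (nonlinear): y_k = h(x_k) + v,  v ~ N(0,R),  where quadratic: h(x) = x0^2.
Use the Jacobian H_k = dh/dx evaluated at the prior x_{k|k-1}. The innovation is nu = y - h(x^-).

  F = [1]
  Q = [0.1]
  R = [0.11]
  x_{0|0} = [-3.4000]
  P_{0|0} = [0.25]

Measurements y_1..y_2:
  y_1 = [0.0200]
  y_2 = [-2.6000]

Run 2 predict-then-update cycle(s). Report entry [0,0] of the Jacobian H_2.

step 1: x^-=[-3.4000]  P^-=[0.3500]  H_jac=[-6.8000]  S=[16.2940]  K=[-0.1461]  nu=[-11.5400]  x^+=[-1.7144]  P^+=[0.0024]
step 2: x^-=[-1.7144]  P^-=[0.1024]  H_jac=[-3.4288]  S=[1.3134]  K=[-0.2672]  nu=[-5.5392]  x^+=[-0.2342]  P^+=[0.0086]

H_jac[0,0] = -3.4288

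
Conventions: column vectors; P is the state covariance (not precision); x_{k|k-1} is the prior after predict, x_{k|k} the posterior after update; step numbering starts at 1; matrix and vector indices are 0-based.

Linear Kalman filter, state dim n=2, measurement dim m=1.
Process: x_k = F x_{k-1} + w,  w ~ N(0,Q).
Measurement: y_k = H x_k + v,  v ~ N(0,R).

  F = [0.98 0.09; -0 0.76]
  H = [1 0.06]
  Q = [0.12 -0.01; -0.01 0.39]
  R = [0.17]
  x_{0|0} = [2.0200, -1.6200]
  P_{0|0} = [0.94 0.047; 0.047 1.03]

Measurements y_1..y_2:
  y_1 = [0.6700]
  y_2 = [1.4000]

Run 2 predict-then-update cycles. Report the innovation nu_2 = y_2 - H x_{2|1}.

innov = [0.7002]

step 1: x^-=[1.8338, -1.2312]  P^-=[1.0394 0.0955; 0.0955 0.9849]  S=[1.2244]  K=[0.8536; 0.1262]  nu=[-1.0899]  x^+=[0.9035, -1.3688]  P^+=[0.1473 -0.0365; -0.0365 0.9654]
step 2: x^-=[0.7622, -1.0403]  P^-=[0.2629 0.0289; 0.0289 0.9476]  S=[0.4397]  K=[0.6017; 0.1950]  nu=[0.7002]  x^+=[1.1835, -0.9038]  P^+=[0.1037 -0.0227; -0.0227 0.9309]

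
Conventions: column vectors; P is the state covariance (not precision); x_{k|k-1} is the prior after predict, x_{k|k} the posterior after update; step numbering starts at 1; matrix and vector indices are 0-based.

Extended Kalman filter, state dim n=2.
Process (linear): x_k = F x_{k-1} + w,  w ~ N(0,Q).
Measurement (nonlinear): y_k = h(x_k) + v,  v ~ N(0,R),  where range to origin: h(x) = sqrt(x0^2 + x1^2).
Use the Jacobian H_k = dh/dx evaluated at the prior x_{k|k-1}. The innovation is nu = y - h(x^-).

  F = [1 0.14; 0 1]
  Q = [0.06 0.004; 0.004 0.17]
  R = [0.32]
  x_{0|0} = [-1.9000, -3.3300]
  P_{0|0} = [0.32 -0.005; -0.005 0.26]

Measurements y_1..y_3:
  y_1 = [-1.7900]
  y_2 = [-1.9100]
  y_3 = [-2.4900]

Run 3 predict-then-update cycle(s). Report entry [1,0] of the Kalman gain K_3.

K[1,0] = 0.5076

step 1: x^-=[-2.3662, -3.3300]  P^-=[0.3837 0.0354; 0.0354 0.4300]  H_jac=[-0.5792 -0.8152]  S=[0.7679]  K=[-0.3270; -0.4832]  nu=[-5.8751]  x^+=[-0.4450, -0.4913]  P^+=[0.3016 -0.0859; -0.0859 0.2507]
step 2: x^-=[-0.5138, -0.4913]  P^-=[0.3424 -0.0468; -0.0468 0.4207]  H_jac=[-0.7227 -0.6911]  S=[0.6531]  K=[-0.3294; -0.3934]  nu=[-2.6209]  x^+=[0.3496, 0.5398]  P^+=[0.2716 -0.1315; -0.1315 0.3196]
step 3: x^-=[0.4252, 0.5398]  P^-=[0.3010 -0.0827; -0.0827 0.4896]  H_jac=[0.6187 0.7856]  S=[0.6570]  K=[0.1846; 0.5076]  nu=[-3.1771]  x^+=[-0.1613, -1.0728]  P^+=[0.2786 -0.1443; -0.1443 0.3204]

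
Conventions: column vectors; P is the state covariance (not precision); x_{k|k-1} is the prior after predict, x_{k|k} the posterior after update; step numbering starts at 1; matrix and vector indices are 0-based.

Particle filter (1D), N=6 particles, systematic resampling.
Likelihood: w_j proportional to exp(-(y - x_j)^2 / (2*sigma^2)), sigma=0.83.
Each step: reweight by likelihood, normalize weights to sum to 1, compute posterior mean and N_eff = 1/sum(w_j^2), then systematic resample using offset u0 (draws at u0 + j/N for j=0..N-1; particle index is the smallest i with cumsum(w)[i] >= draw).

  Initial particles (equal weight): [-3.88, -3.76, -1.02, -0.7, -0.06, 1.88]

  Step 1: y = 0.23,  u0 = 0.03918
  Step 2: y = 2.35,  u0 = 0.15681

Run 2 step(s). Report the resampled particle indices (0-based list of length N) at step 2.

step 1: w=[0.0000, 0.0000, 0.1663, 0.2759, 0.4862, 0.0716]  mean=-0.2572  Neff=2.8962  idx=[2, 3, 3, 4, 4, 4]
step 2: w=[0.0056, 0.0249, 0.0249, 0.3148, 0.3148, 0.3148]  mean=-0.0973  Neff=3.3483  idx=[3, 3, 4, 4, 5, 5]

resampled_idx = [3, 3, 4, 4, 5, 5]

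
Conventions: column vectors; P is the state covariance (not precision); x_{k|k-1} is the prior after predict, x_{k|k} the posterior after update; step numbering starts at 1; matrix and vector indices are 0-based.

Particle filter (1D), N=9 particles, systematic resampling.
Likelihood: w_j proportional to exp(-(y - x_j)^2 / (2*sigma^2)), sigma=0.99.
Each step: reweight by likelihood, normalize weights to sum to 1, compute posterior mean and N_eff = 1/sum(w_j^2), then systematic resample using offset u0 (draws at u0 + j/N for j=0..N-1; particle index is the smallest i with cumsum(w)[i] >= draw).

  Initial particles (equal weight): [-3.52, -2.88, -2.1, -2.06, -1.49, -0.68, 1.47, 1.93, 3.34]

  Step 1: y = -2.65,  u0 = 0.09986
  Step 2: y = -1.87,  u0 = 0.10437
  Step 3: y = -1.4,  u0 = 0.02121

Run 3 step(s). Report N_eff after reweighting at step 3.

N_eff = 8.5872

step 1: w=[0.1704, 0.2440, 0.2148, 0.2099, 0.1262, 0.0346, 0.0000, 0.0000, 0.0000]  mean=-2.3976  Neff=5.1043  idx=[0, 1, 1, 2, 2, 3, 3, 4, 5]
step 2: w=[0.0369, 0.0879, 0.0879, 0.1439, 0.1439, 0.1452, 0.1452, 0.1374, 0.0718]  mean=-2.0921  Neff=8.0378  idx=[1, 3, 3, 4, 5, 6, 6, 7, 8]
step 3: w=[0.0479, 0.1140, 0.1140, 0.1140, 0.1173, 0.1173, 0.1173, 0.1458, 0.1124]  mean=-1.8747  Neff=8.5872  idx=[0, 1, 2, 3, 4, 5, 6, 7, 8]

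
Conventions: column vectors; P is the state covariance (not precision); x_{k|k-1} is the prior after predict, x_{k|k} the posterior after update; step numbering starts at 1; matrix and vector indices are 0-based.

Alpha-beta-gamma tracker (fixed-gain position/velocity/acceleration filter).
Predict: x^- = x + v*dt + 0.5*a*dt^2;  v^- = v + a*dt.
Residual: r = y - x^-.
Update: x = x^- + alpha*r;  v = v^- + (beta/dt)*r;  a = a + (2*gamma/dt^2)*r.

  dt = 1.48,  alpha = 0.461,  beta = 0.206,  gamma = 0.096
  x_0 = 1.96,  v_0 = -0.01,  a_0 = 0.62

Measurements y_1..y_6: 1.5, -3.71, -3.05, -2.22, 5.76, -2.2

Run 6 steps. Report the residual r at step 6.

resid = -2.4016

step 1: x_pred=2.6242  r=-1.1242  x^+=2.1060  v^+=0.7511  a^+=0.5215
step 2: x_pred=3.7887  r=-7.4987  x^+=0.3318  v^+=0.4791  a^+=-0.1358
step 3: x_pred=0.8921  r=-3.9421  x^+=-0.9252  v^+=-0.2706  a^+=-0.4814
step 4: x_pred=-1.8529  r=-0.3671  x^+=-2.0221  v^+=-1.0342  a^+=-0.5136
step 5: x_pred=-4.1152  r=9.8752  x^+=0.4373  v^+=-0.4197  a^+=0.3520
step 6: x_pred=0.2016  r=-2.4016  x^+=-0.9055  v^+=-0.2330  a^+=0.1415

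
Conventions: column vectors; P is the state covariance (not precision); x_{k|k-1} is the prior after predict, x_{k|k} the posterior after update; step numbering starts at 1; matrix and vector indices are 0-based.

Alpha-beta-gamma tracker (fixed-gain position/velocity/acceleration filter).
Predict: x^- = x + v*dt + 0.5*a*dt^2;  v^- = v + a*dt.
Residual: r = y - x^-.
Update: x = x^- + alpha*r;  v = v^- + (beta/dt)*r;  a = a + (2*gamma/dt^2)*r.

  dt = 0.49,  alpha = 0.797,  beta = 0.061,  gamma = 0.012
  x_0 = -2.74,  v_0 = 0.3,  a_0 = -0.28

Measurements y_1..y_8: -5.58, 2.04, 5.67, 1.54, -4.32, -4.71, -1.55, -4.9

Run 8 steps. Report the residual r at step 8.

step 1: x_pred=-2.6266  r=-2.9534  x^+=-4.9805  v^+=-0.2049  a^+=-0.5752
step 2: x_pred=-5.1499  r=7.1899  x^+=0.5804  v^+=0.4083  a^+=0.1435
step 3: x_pred=0.7978  r=4.8722  x^+=4.6809  v^+=1.0852  a^+=0.6305
step 4: x_pred=5.2884  r=-3.7484  x^+=2.3009  v^+=0.9275  a^+=0.2558
step 5: x_pred=2.7861  r=-7.1061  x^+=-2.8775  v^+=0.1682  a^+=-0.4545
step 6: x_pred=-2.8496  r=-1.8604  x^+=-4.3323  v^+=-0.2861  a^+=-0.6405
step 7: x_pred=-4.5494  r=2.9994  x^+=-2.1589  v^+=-0.2265  a^+=-0.3406
step 8: x_pred=-2.3108  r=-2.5892  x^+=-4.3744  v^+=-0.7158  a^+=-0.5995

resid = -2.5892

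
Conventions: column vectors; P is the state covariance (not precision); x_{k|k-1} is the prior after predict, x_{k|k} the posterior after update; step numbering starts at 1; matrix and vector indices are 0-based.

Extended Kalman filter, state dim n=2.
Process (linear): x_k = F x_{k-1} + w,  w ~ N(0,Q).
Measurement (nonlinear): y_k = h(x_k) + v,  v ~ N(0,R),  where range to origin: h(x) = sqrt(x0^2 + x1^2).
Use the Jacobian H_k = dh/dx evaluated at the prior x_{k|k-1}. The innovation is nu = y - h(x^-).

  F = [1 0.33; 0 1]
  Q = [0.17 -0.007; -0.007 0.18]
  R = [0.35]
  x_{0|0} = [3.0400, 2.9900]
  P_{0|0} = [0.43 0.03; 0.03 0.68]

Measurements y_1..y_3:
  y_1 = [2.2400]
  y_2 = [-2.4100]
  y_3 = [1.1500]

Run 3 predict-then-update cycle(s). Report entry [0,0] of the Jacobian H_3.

step 1: x^-=[4.0267, 2.9900]  P^-=[0.6939 0.2474; 0.2474 0.8600]  H_jac=[0.8029 0.5962]  S=[1.3397]  K=[0.5259; 0.5309]  nu=[-2.7754]  x^+=[2.5671, 1.5164]  P^+=[0.3233 -0.1267; -0.1267 0.4823]
step 2: x^-=[3.0675, 1.5164]  P^-=[0.4622 0.0255; 0.0255 0.6623]  H_jac=[0.8964 0.4431]  S=[0.8718]  K=[0.4883; 0.3629]  nu=[-5.8319]  x^+=[0.2200, -0.5999]  P^+=[0.2544 -0.1290; -0.1290 0.5475]
step 3: x^-=[0.0220, -0.5999]  P^-=[0.3989 0.0447; 0.0447 0.7275]  H_jac=[0.0367 -0.9993]  S=[1.0738]  K=[-0.0280; -0.6755]  nu=[0.5497]  x^+=[0.0066, -0.9712]  P^+=[0.3981 0.0244; 0.0244 0.2375]

H_jac[0,0] = 0.0367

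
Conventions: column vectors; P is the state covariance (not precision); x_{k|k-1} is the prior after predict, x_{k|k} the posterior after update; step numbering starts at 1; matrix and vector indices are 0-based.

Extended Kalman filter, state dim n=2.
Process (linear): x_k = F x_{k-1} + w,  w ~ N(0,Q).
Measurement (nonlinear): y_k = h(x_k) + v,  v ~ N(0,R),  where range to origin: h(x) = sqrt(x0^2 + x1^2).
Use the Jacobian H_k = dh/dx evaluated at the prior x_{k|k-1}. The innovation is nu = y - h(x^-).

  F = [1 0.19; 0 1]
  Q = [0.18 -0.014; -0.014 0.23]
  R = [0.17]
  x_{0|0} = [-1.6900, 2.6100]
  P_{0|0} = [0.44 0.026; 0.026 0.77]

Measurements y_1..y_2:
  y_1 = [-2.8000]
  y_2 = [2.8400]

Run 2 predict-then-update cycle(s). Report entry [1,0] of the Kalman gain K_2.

K[1,0] = -0.6212

step 1: x^-=[-1.1941, 2.6100]  P^-=[0.6577 0.1583; 0.1583 1.0000]  H_jac=[-0.4160 0.9093]  S=[0.9910]  K=[-0.1308; 0.8512]  nu=[-5.6702]  x^+=[-0.4522, -2.2163]  P^+=[0.6407 0.2687; 0.2687 0.2820]
step 2: x^-=[-0.8733, -2.2163]  P^-=[0.9330 0.3083; 0.3083 0.5120]  H_jac=[-0.3666 -0.9304]  S=[0.9489]  K=[-0.6627; -0.6212]  nu=[0.4578]  x^+=[-1.1767, -2.5007]  P^+=[0.5163 -0.0823; -0.0823 0.1459]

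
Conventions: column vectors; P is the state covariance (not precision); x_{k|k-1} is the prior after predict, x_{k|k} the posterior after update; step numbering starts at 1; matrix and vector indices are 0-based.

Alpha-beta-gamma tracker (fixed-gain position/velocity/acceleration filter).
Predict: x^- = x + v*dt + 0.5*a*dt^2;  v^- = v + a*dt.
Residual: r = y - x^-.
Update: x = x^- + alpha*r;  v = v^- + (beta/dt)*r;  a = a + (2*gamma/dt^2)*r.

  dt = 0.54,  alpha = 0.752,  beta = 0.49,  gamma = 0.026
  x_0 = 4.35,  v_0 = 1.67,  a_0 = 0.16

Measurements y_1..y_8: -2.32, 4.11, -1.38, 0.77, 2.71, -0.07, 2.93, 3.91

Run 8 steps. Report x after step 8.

step 1: x_pred=5.2751  r=-7.5951  x^+=-0.4364  v^+=-5.1355  a^+=-1.1944
step 2: x_pred=-3.3837  r=7.4937  x^+=2.2516  v^+=1.0194  a^+=0.1419
step 3: x_pred=2.8227  r=-4.2027  x^+=-0.3377  v^+=-2.7176  a^+=-0.6075
step 4: x_pred=-1.8938  r=2.6638  x^+=0.1094  v^+=-0.6285  a^+=-0.1325
step 5: x_pred=-0.2493  r=2.9593  x^+=1.9761  v^+=1.9853  a^+=0.3952
step 6: x_pred=3.1058  r=-3.1758  x^+=0.7176  v^+=-0.6830  a^+=-0.1711
step 7: x_pred=0.3238  r=2.6062  x^+=2.2837  v^+=1.5895  a^+=0.2936
step 8: x_pred=3.1848  r=0.7252  x^+=3.7301  v^+=2.4061  a^+=0.4230

x_post = 3.7301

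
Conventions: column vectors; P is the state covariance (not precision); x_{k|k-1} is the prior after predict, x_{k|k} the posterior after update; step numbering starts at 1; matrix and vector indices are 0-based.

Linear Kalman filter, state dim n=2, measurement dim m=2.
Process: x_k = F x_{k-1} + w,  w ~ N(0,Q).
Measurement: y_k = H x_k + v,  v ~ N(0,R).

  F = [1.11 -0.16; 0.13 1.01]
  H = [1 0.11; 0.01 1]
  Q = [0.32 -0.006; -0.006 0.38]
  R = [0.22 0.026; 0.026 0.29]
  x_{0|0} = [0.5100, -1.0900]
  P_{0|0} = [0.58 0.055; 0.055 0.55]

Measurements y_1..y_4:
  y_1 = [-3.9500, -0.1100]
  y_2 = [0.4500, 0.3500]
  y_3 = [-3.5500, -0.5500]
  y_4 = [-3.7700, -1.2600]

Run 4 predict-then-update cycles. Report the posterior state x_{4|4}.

step 1: x^-=[0.7405, -1.0346]  P^-=[1.0292 0.0493; 0.0493 0.9653]  S=[1.2717 0.1919; 0.1919 1.2564]  K=[0.8254 -0.0786; 0.0065 0.7677]  nu=[-4.5767, 0.9172]  x^+=[-3.1092, -0.3600]  P^+=[0.1799 -0.0031; -0.0031 0.2228]
step 2: x^-=[-3.3936, -0.7678]  P^-=[0.5485 -0.0195; -0.0195 0.6095]  S=[0.7715 0.0790; 0.0790 0.8992]  K=[0.7161 -0.0785; -0.0078 0.6783]  nu=[3.9281, 1.1518]  x^+=[-0.6711, -0.0173]  P^+=[0.1561 -0.0057; -0.0057 0.1966]
step 3: x^-=[-0.7421, -0.1047]  P^-=[0.5194 -0.0215; -0.0215 0.5817]  S=[0.7417 0.0736; 0.0736 0.8713]  K=[0.7049 -0.0783; -0.0091 0.6681]  nu=[-2.7964, -0.4378]  x^+=[-2.6789, -0.3719]  P^+=[0.1537 -0.0059; -0.0059 0.1936]
step 4: x^-=[-2.9141, -0.7239]  P^-=[0.5164 -0.0216; -0.0216 0.5785]  S=[0.7387 0.0732; 0.0732 0.8681]  K=[0.7037 -0.0783; -0.0092 0.6669]  nu=[-0.7763, -0.5070]  x^+=[-3.4207, -1.0549]  P^+=[0.1534 -0.0059; -0.0059 0.1932]

x_post = [-3.4207, -1.0549]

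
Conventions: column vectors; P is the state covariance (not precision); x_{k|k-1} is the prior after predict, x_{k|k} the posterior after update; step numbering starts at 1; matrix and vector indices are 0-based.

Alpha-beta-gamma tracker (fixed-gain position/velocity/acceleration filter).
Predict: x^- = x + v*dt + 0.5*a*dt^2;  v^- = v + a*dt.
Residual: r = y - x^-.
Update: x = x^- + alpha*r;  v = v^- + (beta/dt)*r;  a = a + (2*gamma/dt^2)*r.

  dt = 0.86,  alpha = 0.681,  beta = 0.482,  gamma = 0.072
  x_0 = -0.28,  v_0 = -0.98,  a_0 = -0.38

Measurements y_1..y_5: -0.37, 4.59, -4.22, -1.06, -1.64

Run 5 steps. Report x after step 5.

step 1: x_pred=-1.2633  r=0.8933  x^+=-0.6550  v^+=-0.8061  a^+=-0.2061
step 2: x_pred=-1.4244  r=6.0144  x^+=2.6714  v^+=2.3875  a^+=0.9649
step 3: x_pred=5.0815  r=-9.3015  x^+=-1.2528  v^+=-1.9958  a^+=-0.8461
step 4: x_pred=-3.2821  r=2.2221  x^+=-1.7688  v^+=-1.4780  a^+=-0.4134
step 5: x_pred=-3.1928  r=1.5528  x^+=-2.1353  v^+=-0.9633  a^+=-0.1111

x_post = -2.1353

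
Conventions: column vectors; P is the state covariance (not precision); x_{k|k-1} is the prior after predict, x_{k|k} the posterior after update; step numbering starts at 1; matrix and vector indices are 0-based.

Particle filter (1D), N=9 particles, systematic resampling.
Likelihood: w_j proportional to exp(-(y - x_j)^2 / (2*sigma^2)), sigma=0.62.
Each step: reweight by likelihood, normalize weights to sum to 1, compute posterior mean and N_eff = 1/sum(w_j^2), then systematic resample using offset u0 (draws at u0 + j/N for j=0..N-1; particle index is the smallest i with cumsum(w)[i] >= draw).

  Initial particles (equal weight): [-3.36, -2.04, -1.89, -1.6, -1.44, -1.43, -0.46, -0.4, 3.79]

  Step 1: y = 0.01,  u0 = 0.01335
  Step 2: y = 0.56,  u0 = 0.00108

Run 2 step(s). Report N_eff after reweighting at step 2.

N_eff = 7.9691

step 1: w=[0.0000, 0.0024, 0.0053, 0.0198, 0.0374, 0.0389, 0.4327, 0.4635, 0.0000]  mean=-0.5405  Neff=2.4668  idx=[3, 6, 6, 6, 6, 7, 7, 7, 7]
step 2: w=[0.0010, 0.1152, 0.1152, 0.1152, 0.1152, 0.1345, 0.1345, 0.1345, 0.1345]  mean=-0.4289  Neff=7.9691  idx=[1, 1, 2, 3, 4, 5, 6, 7, 8]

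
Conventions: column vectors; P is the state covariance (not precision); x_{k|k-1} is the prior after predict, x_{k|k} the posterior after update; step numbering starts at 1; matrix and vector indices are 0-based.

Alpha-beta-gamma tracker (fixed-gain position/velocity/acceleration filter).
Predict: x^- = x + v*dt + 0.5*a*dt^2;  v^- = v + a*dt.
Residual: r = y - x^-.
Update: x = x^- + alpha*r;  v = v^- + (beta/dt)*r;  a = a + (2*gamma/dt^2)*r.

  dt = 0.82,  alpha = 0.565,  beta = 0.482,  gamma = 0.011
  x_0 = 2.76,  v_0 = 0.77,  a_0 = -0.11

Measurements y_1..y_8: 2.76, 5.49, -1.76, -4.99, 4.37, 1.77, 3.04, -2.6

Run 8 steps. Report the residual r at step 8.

resid = -7.5504

step 1: x_pred=3.3544  r=-0.5944  x^+=3.0186  v^+=0.3304  a^+=-0.1294
step 2: x_pred=3.2460  r=2.2440  x^+=4.5139  v^+=1.5433  a^+=-0.0560
step 3: x_pred=5.7605  r=-7.5205  x^+=1.5114  v^+=-2.9232  a^+=-0.3021
step 4: x_pred=-0.9872  r=-4.0028  x^+=-3.2488  v^+=-5.5238  a^+=-0.4331
step 5: x_pred=-7.9239  r=12.2939  x^+=-0.9778  v^+=1.3475  a^+=-0.0308
step 6: x_pred=0.1167  r=1.6533  x^+=1.0508  v^+=2.2940  a^+=0.0233
step 7: x_pred=2.9398  r=0.1002  x^+=2.9964  v^+=2.3720  a^+=0.0266
step 8: x_pred=4.9504  r=-7.5504  x^+=0.6844  v^+=-2.0443  a^+=-0.2205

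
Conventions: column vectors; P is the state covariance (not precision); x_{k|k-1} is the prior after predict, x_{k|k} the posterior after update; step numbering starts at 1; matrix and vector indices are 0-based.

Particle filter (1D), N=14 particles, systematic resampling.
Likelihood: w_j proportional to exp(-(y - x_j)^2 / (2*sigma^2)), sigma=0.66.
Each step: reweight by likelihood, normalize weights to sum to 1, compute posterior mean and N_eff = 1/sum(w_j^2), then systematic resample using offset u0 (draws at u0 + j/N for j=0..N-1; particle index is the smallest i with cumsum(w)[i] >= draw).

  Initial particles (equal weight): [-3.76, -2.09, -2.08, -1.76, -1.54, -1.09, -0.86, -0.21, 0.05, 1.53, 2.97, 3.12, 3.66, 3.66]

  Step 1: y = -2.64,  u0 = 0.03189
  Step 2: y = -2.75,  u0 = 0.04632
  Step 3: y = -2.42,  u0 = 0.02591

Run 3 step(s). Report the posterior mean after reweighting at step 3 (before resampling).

post_mean = -2.0494

step 1: w=[0.0990, 0.2953, 0.2916, 0.1718, 0.1042, 0.0265, 0.0110, 0.0005, 0.0001, 0.0000, 0.0000, 0.0000, 0.0000, 0.0000]  mean=-2.0973  Neff=4.4799  idx=[0, 1, 1, 1, 1, 1, 2, 2, 2, 2, 3, 3, 4, 4]
step 2: w=[0.0459, 0.0898, 0.0898, 0.0898, 0.0898, 0.0898, 0.0884, 0.0884, 0.0884, 0.0884, 0.0481, 0.0481, 0.0276, 0.0276]  mean=-2.1011  Neff=12.5215  idx=[1, 1, 2, 3, 4, 4, 5, 6, 7, 8, 9, 9, 11, 13]
step 3: w=[0.0762, 0.0762, 0.0762, 0.0762, 0.0762, 0.0762, 0.0762, 0.0757, 0.0757, 0.0757, 0.0757, 0.0757, 0.0524, 0.0355]  mean=-2.0494  Neff=13.6366  idx=[0, 1, 2, 3, 4, 5, 5, 6, 7, 8, 9, 10, 11, 12]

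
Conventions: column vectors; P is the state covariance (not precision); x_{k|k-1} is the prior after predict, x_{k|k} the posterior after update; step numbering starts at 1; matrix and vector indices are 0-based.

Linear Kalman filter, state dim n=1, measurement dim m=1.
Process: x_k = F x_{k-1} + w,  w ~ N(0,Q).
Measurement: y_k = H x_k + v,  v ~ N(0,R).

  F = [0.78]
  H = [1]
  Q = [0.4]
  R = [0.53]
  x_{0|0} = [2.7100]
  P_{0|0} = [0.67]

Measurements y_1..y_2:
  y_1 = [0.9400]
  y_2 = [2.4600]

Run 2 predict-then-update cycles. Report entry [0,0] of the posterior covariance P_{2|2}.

P_post[0,0] = 0.2802

step 1: x^-=[2.1138]  P^-=[0.8076]  S=[1.3376]  K=[0.6038]  nu=[-1.1738]  x^+=[1.4051]  P^+=[0.3200]
step 2: x^-=[1.0960]  P^-=[0.5947]  S=[1.1247]  K=[0.5288]  nu=[1.3640]  x^+=[1.8172]  P^+=[0.2802]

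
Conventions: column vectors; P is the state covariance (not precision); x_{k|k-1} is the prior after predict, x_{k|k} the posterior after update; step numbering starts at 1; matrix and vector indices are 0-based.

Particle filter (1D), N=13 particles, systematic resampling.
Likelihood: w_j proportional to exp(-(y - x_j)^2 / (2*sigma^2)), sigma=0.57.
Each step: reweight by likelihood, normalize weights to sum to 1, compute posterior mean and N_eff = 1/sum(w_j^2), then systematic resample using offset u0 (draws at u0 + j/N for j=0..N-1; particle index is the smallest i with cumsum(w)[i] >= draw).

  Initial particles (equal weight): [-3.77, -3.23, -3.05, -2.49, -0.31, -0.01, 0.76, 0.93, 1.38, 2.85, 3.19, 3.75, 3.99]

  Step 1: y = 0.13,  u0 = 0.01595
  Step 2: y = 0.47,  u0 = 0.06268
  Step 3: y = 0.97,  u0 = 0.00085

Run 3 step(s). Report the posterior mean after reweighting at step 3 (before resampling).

step 1: w=[0.0000, 0.0000, 0.0000, 0.0000, 0.2730, 0.3568, 0.1996, 0.1373, 0.0332, 0.0000, 0.0000, 0.0000, 0.0000]  mean=0.2371  Neff=3.8218  idx=[4, 4, 4, 4, 5, 5, 5, 5, 6, 6, 6, 7, 7]
step 2: w=[0.0464, 0.0464, 0.0464, 0.0464, 0.0830, 0.0830, 0.0830, 0.0830, 0.1039, 0.1039, 0.1039, 0.0854, 0.0854]  mean=0.3350  Neff=12.0289  idx=[1, 3, 4, 5, 6, 7, 8, 8, 9, 10, 11, 11, 12]
step 3: w=[0.0103, 0.0103, 0.0292, 0.0292, 0.0292, 0.0292, 0.1197, 0.1197, 0.1197, 0.1197, 0.1278, 0.1278, 0.1278]  mean=0.7131  Neff=9.0901  idx=[0, 3, 6, 6, 7, 8, 8, 9, 9, 10, 11, 11, 12]

post_mean = 0.7131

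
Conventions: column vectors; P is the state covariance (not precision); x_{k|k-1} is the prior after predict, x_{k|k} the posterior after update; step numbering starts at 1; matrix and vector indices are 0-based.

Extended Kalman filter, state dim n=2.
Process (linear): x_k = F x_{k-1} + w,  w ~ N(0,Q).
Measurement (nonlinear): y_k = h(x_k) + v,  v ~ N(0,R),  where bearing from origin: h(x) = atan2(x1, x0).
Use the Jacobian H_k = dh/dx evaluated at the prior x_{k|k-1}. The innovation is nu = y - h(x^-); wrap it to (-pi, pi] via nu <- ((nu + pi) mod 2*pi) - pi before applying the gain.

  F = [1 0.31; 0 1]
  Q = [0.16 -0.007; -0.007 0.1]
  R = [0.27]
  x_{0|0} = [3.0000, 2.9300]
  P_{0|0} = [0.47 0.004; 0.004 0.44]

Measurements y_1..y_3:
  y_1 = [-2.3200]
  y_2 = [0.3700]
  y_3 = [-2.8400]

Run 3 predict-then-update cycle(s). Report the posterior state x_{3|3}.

step 1: x^-=[3.9083, 2.9300]  P^-=[0.6748 0.1334; 0.1334 0.5400]  H_jac=[-0.1228 0.1638]  S=[0.2893]  K=[-0.2109; 0.2491]  nu=[-2.9633]  x^+=[4.5332, 2.1918]  P^+=[0.6619 0.1486; 0.1486 0.5220]
step 2: x^-=[5.2127, 2.1918]  P^-=[0.9642 0.3034; 0.3034 0.6220]  H_jac=[-0.0685 0.1630]  S=[0.2843]  K=[-0.0585; 0.2835]  nu=[-0.0280]  x^+=[5.2143, 2.1838]  P^+=[0.9632 0.3081; 0.3081 0.5992]
step 3: x^-=[5.8913, 2.1838]  P^-=[1.3719 0.4869; 0.4869 0.6992]  H_jac=[-0.0553 0.1492]  S=[0.2817]  K=[-0.0115; 0.2748]  nu=[3.0882]  x^+=[5.8559, 3.0323]  P^+=[1.3718 0.4878; 0.4878 0.6779]

x_post = [5.8559, 3.0323]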